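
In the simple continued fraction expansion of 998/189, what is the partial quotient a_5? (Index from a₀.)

998 = 5·189 + 53   →  a_0 = 5
189 = 3·53 + 30   →  a_1 = 3
53 = 1·30 + 23   →  a_2 = 1
30 = 1·23 + 7   →  a_3 = 1
23 = 3·7 + 2   →  a_4 = 3
7 = 3·2 + 1   →  a_5 = 3

3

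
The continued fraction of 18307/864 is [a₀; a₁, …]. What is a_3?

3

18307 = 21·864 + 163   →  a_0 = 21
864 = 5·163 + 49   →  a_1 = 5
163 = 3·49 + 16   →  a_2 = 3
49 = 3·16 + 1   →  a_3 = 3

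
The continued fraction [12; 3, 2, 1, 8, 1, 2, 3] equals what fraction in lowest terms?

11561/940

Using pₖ = aₖpₖ₋₁ + pₖ₋₂ and qₖ = aₖqₖ₋₁ + qₖ₋₂:
  k=0: a=12, p=12, q=1
  k=1: a=3, p=37, q=3
  k=2: a=2, p=86, q=7
  k=3: a=1, p=123, q=10
  k=4: a=8, p=1070, q=87
  k=5: a=1, p=1193, q=97
  k=6: a=2, p=3456, q=281
  k=7: a=3, p=11561, q=940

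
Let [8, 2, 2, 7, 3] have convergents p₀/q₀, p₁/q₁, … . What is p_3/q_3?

Using pₖ = aₖpₖ₋₁ + pₖ₋₂, qₖ = aₖqₖ₋₁ + qₖ₋₂ (with p₋₁=1, p₋₂=0, q₋₁=0, q₋₂=1):
  k=0: a=8, p=8, q=1
  k=1: a=2, p=17, q=2
  k=2: a=2, p=42, q=5
  k=3: a=7, p=311, q=37

311/37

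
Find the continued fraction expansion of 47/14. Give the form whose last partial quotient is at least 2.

47 = 3×14 + 5
14 = 2×5 + 4
5 = 1×4 + 1
4 = 4×1 + 0  (stop)
So 47/14 = [3; 2, 1, 4].

[3; 2, 1, 4]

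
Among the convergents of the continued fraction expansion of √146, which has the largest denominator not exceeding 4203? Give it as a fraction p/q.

√146 = [12; 12, 24, …] (period length 2).
Convergents:
  p_0/q_0 = 12/1
  p_1/q_1 = 145/12
  p_2/q_2 = 3492/289
  p_3/q_3 = 42049/3480
  p_4/q_4 = 1012668/83809
q_3 = 3480 ≤ 4203 < 83809 = q_4, so the answer is 42049/3480.

42049/3480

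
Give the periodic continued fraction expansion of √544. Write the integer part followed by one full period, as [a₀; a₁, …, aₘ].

[23; 3, 11, 3, 46]

a₀ = ⌊√544⌋ = 23.
With m₀=0, d₀=1 and mₖ₊₁ = dₖaₖ − mₖ, dₖ₊₁ = (n − mₖ₊₁²)/dₖ, aₖ₊₁ = ⌊(a₀+mₖ₊₁)/dₖ₊₁⌋:
  k=1: m=23, d=15, a=3
  k=2: m=22, d=4, a=11
  k=3: m=22, d=15, a=3
  k=4: m=23, d=1, a=46
d=1 and a=2a₀=46 at k=4, so the next step gives (m, d) = (23, 15) again — its k=1 value — and the period has length 4.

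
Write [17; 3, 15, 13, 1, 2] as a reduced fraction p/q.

Using pₖ = aₖpₖ₋₁ + pₖ₋₂ and qₖ = aₖqₖ₋₁ + qₖ₋₂:
  k=0: a=17, p=17, q=1
  k=1: a=3, p=52, q=3
  k=2: a=15, p=797, q=46
  k=3: a=13, p=10413, q=601
  k=4: a=1, p=11210, q=647
  k=5: a=2, p=32833, q=1895

32833/1895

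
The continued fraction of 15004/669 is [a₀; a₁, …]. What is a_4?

18

15004 = 22·669 + 286   →  a_0 = 22
669 = 2·286 + 97   →  a_1 = 2
286 = 2·97 + 92   →  a_2 = 2
97 = 1·92 + 5   →  a_3 = 1
92 = 18·5 + 2   →  a_4 = 18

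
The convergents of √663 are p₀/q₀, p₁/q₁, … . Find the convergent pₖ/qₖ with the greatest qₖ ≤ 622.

15887/617

√663 = [25; 1, 2, 1, 50, …] (period length 4).
Convergents:
  p_0/q_0 = 25/1
  p_1/q_1 = 26/1
  p_2/q_2 = 77/3
  p_3/q_3 = 103/4
  p_4/q_4 = 5227/203
  p_5/q_5 = 5330/207
  p_6/q_6 = 15887/617
  p_7/q_7 = 21217/824
q_6 = 617 ≤ 622 < 824 = q_7, so the answer is 15887/617.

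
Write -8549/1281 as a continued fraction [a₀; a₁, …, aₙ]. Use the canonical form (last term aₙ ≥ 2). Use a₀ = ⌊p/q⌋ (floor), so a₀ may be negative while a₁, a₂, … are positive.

-8549 = -7×1281 + 418
1281 = 3×418 + 27
418 = 15×27 + 13
27 = 2×13 + 1
13 = 13×1 + 0  (stop)
So -8549/1281 = [-7; 3, 15, 2, 13].

[-7; 3, 15, 2, 13]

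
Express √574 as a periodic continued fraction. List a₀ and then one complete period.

[23; 1, 22, 1, 46]

a₀ = ⌊√574⌋ = 23.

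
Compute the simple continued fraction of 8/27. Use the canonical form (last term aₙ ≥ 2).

8 = 0·27 + 8
27 = 3·8 + 3
8 = 2·3 + 2
3 = 1·2 + 1
2 = 2·1 + 0  (stop)
So 8/27 = [0; 3, 2, 1, 2].

[0; 3, 2, 1, 2]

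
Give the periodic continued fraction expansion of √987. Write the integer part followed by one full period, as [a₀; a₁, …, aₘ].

[31; 2, 2, 2, 62]

a₀ = ⌊√987⌋ = 31.
With m₀=0, d₀=1 and mₖ₊₁ = dₖaₖ − mₖ, dₖ₊₁ = (n − mₖ₊₁²)/dₖ, aₖ₊₁ = ⌊(a₀+mₖ₊₁)/dₖ₊₁⌋:
  k=1: m=31, d=26, a=2
  k=2: m=21, d=21, a=2
  k=3: m=21, d=26, a=2
  k=4: m=31, d=1, a=62
d=1 and a=2a₀=62 at k=4, so the next step gives (m, d) = (31, 26) again — its k=1 value — and the period has length 4.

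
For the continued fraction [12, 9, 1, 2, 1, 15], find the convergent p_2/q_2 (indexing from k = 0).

121/10

Using pₖ = aₖpₖ₋₁ + pₖ₋₂, qₖ = aₖqₖ₋₁ + qₖ₋₂ (with p₋₁=1, p₋₂=0, q₋₁=0, q₋₂=1):
  k=0: a=12, p=12, q=1
  k=1: a=9, p=109, q=9
  k=2: a=1, p=121, q=10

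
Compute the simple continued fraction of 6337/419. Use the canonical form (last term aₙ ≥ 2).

[15; 8, 17, 3]

6337 = 15*419 + 52
419 = 8*52 + 3
52 = 17*3 + 1
3 = 3*1 + 0  (stop)
So 6337/419 = [15; 8, 17, 3].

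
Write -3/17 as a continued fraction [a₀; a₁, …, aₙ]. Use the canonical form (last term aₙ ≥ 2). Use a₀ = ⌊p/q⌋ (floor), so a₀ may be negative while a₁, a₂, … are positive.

[-1; 1, 4, 1, 2]

-3 = -1·17 + 14
17 = 1·14 + 3
14 = 4·3 + 2
3 = 1·2 + 1
2 = 2·1 + 0  (stop)
So -3/17 = [-1; 1, 4, 1, 2].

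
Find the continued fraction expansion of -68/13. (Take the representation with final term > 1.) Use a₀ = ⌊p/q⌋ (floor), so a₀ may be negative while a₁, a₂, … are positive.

-68 = -6*13 + 10
13 = 1*10 + 3
10 = 3*3 + 1
3 = 3*1 + 0  (stop)
So -68/13 = [-6; 1, 3, 3].

[-6; 1, 3, 3]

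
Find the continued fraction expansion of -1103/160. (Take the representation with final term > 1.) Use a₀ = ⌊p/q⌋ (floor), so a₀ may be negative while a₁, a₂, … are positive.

[-7; 9, 2, 2, 3]

-1103 = -7×160 + 17
160 = 9×17 + 7
17 = 2×7 + 3
7 = 2×3 + 1
3 = 3×1 + 0  (stop)
So -1103/160 = [-7; 9, 2, 2, 3].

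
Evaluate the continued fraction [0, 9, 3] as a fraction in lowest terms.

3/28

Fold from the inside: start with 3/1.
  9 + 1/3 = 28/3
  0 + 3/28 = 3/28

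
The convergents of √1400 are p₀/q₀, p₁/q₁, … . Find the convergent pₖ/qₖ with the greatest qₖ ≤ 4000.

√1400 = [37; 2, 2, 2, 74, …] (period length 4).
Convergents:
  p_0/q_0 = 37/1
  p_1/q_1 = 75/2
  p_2/q_2 = 187/5
  p_3/q_3 = 449/12
  p_4/q_4 = 33413/893
  p_5/q_5 = 67275/1798
  p_6/q_6 = 167963/4489
q_5 = 1798 ≤ 4000 < 4489 = q_6, so the answer is 67275/1798.

67275/1798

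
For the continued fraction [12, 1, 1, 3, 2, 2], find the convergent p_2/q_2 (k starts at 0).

Using pₖ = aₖpₖ₋₁ + pₖ₋₂, qₖ = aₖqₖ₋₁ + qₖ₋₂ (with p₋₁=1, p₋₂=0, q₋₁=0, q₋₂=1):
  k=0: a=12, p=12, q=1
  k=1: a=1, p=13, q=1
  k=2: a=1, p=25, q=2

25/2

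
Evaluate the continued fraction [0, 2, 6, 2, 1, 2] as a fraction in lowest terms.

Fold from the inside: start with 2/1.
  1 + 1/2 = 3/2
  2 + 2/3 = 8/3
  6 + 3/8 = 51/8
  2 + 8/51 = 110/51
  0 + 51/110 = 51/110

51/110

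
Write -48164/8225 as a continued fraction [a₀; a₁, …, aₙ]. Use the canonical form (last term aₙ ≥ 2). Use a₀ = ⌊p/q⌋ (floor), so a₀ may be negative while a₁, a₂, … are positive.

[-6; 6, 1, 14, 2, 2, 15]

-48164 = -6×8225 + 1186
8225 = 6×1186 + 1109
1186 = 1×1109 + 77
1109 = 14×77 + 31
77 = 2×31 + 15
31 = 2×15 + 1
15 = 15×1 + 0  (stop)
So -48164/8225 = [-6; 6, 1, 14, 2, 2, 15].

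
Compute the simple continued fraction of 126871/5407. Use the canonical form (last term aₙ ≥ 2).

[23; 2, 6, 2, 17, 11]

126871 = 23*5407 + 2510
5407 = 2*2510 + 387
2510 = 6*387 + 188
387 = 2*188 + 11
188 = 17*11 + 1
11 = 11*1 + 0  (stop)
So 126871/5407 = [23; 2, 6, 2, 17, 11].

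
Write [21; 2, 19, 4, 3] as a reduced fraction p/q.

Using pₖ = aₖpₖ₋₁ + pₖ₋₂ and qₖ = aₖqₖ₋₁ + qₖ₋₂:
  k=0: a=21, p=21, q=1
  k=1: a=2, p=43, q=2
  k=2: a=19, p=838, q=39
  k=3: a=4, p=3395, q=158
  k=4: a=3, p=11023, q=513

11023/513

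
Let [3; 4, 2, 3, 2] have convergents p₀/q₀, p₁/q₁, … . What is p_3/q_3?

100/31

Using pₖ = aₖpₖ₋₁ + pₖ₋₂, qₖ = aₖqₖ₋₁ + qₖ₋₂ (with p₋₁=1, p₋₂=0, q₋₁=0, q₋₂=1):
  k=0: a=3, p=3, q=1
  k=1: a=4, p=13, q=4
  k=2: a=2, p=29, q=9
  k=3: a=3, p=100, q=31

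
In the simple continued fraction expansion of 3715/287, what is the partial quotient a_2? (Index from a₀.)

3715 = 12·287 + 271   →  a_0 = 12
287 = 1·271 + 16   →  a_1 = 1
271 = 16·16 + 15   →  a_2 = 16

16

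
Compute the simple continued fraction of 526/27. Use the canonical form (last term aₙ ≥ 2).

[19; 2, 13]

526 = 19*27 + 13
27 = 2*13 + 1
13 = 13*1 + 0  (stop)
So 526/27 = [19; 2, 13].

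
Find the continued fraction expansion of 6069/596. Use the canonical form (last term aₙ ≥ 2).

6069 = 10*596 + 109
596 = 5*109 + 51
109 = 2*51 + 7
51 = 7*7 + 2
7 = 3*2 + 1
2 = 2*1 + 0  (stop)
So 6069/596 = [10; 5, 2, 7, 3, 2].

[10; 5, 2, 7, 3, 2]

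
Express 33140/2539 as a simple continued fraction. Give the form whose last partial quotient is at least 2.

33140 = 13×2539 + 133
2539 = 19×133 + 12
133 = 11×12 + 1
12 = 12×1 + 0  (stop)
So 33140/2539 = [13; 19, 11, 12].

[13; 19, 11, 12]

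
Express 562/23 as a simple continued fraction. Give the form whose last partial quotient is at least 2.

562 = 24×23 + 10
23 = 2×10 + 3
10 = 3×3 + 1
3 = 3×1 + 0  (stop)
So 562/23 = [24; 2, 3, 3].

[24; 2, 3, 3]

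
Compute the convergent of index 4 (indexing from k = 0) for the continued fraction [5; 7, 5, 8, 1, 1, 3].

Using pₖ = aₖpₖ₋₁ + pₖ₋₂, qₖ = aₖqₖ₋₁ + qₖ₋₂ (with p₋₁=1, p₋₂=0, q₋₁=0, q₋₂=1):
  k=0: a=5, p=5, q=1
  k=1: a=7, p=36, q=7
  k=2: a=5, p=185, q=36
  k=3: a=8, p=1516, q=295
  k=4: a=1, p=1701, q=331

1701/331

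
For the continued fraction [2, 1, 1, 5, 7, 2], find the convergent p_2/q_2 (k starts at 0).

5/2

Using pₖ = aₖpₖ₋₁ + pₖ₋₂, qₖ = aₖqₖ₋₁ + qₖ₋₂ (with p₋₁=1, p₋₂=0, q₋₁=0, q₋₂=1):
  k=0: a=2, p=2, q=1
  k=1: a=1, p=3, q=1
  k=2: a=1, p=5, q=2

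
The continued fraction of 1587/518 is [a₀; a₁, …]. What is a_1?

1587 = 3·518 + 33   →  a_0 = 3
518 = 15·33 + 23   →  a_1 = 15

15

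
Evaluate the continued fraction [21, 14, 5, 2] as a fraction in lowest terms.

3287/156

Using pₖ = aₖpₖ₋₁ + pₖ₋₂ and qₖ = aₖqₖ₋₁ + qₖ₋₂:
  k=0: a=21, p=21, q=1
  k=1: a=14, p=295, q=14
  k=2: a=5, p=1496, q=71
  k=3: a=2, p=3287, q=156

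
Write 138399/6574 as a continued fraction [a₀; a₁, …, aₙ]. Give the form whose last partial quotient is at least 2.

[21; 19, 18, 6, 3]

138399 = 21×6574 + 345
6574 = 19×345 + 19
345 = 18×19 + 3
19 = 6×3 + 1
3 = 3×1 + 0  (stop)
So 138399/6574 = [21; 19, 18, 6, 3].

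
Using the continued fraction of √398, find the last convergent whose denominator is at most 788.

15541/779

√398 = [19; 1, 18, 1, 38, …] (period length 4).
Convergents:
  p_0/q_0 = 19/1
  p_1/q_1 = 20/1
  p_2/q_2 = 379/19
  p_3/q_3 = 399/20
  p_4/q_4 = 15541/779
  p_5/q_5 = 15940/799
q_4 = 779 ≤ 788 < 799 = q_5, so the answer is 15541/779.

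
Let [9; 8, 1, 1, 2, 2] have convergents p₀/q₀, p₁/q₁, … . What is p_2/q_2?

82/9

Using pₖ = aₖpₖ₋₁ + pₖ₋₂, qₖ = aₖqₖ₋₁ + qₖ₋₂ (with p₋₁=1, p₋₂=0, q₋₁=0, q₋₂=1):
  k=0: a=9, p=9, q=1
  k=1: a=8, p=73, q=8
  k=2: a=1, p=82, q=9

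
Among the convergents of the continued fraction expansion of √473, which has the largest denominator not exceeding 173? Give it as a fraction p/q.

√473 = [21; 1, 2, 1, 42, …] (period length 4).
Convergents:
  p_0/q_0 = 21/1
  p_1/q_1 = 22/1
  p_2/q_2 = 65/3
  p_3/q_3 = 87/4
  p_4/q_4 = 3719/171
  p_5/q_5 = 3806/175
q_4 = 171 ≤ 173 < 175 = q_5, so the answer is 3719/171.

3719/171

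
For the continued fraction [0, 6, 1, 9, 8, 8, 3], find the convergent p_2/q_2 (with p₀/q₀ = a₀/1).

Using pₖ = aₖpₖ₋₁ + pₖ₋₂, qₖ = aₖqₖ₋₁ + qₖ₋₂ (with p₋₁=1, p₋₂=0, q₋₁=0, q₋₂=1):
  k=0: a=0, p=0, q=1
  k=1: a=6, p=1, q=6
  k=2: a=1, p=1, q=7

1/7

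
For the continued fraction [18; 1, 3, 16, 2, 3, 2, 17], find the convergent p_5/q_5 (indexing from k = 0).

Using pₖ = aₖpₖ₋₁ + pₖ₋₂, qₖ = aₖqₖ₋₁ + qₖ₋₂ (with p₋₁=1, p₋₂=0, q₋₁=0, q₋₂=1):
  k=0: a=18, p=18, q=1
  k=1: a=1, p=19, q=1
  k=2: a=3, p=75, q=4
  k=3: a=16, p=1219, q=65
  k=4: a=2, p=2513, q=134
  k=5: a=3, p=8758, q=467

8758/467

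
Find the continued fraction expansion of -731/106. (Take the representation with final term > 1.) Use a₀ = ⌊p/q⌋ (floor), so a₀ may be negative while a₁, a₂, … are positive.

-731 = -7*106 + 11
106 = 9*11 + 7
11 = 1*7 + 4
7 = 1*4 + 3
4 = 1*3 + 1
3 = 3*1 + 0  (stop)
So -731/106 = [-7; 9, 1, 1, 1, 3].

[-7; 9, 1, 1, 1, 3]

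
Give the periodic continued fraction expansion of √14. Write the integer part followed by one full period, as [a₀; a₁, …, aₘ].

a₀ = ⌊√14⌋ = 3.

[3; 1, 2, 1, 6]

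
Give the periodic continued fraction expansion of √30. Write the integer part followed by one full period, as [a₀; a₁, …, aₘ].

[5; 2, 10]

a₀ = ⌊√30⌋ = 5.
With m₀=0, d₀=1 and mₖ₊₁ = dₖaₖ − mₖ, dₖ₊₁ = (n − mₖ₊₁²)/dₖ, aₖ₊₁ = ⌊(a₀+mₖ₊₁)/dₖ₊₁⌋:
  k=1: m=5, d=5, a=2
  k=2: m=5, d=1, a=10
d=1 and a=2a₀=10 at k=2, so the next step gives (m, d) = (5, 5) again — its k=1 value — and the period has length 2.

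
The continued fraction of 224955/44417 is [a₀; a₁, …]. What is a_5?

224955 = 5·44417 + 2870   →  a_0 = 5
44417 = 15·2870 + 1367   →  a_1 = 15
2870 = 2·1367 + 136   →  a_2 = 2
1367 = 10·136 + 7   →  a_3 = 10
136 = 19·7 + 3   →  a_4 = 19
7 = 2·3 + 1   →  a_5 = 2

2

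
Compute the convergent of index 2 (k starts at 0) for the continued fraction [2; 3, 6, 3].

44/19

Using pₖ = aₖpₖ₋₁ + pₖ₋₂, qₖ = aₖqₖ₋₁ + qₖ₋₂ (with p₋₁=1, p₋₂=0, q₋₁=0, q₋₂=1):
  k=0: a=2, p=2, q=1
  k=1: a=3, p=7, q=3
  k=2: a=6, p=44, q=19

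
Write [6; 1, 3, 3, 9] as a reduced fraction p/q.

819/121

Using pₖ = aₖpₖ₋₁ + pₖ₋₂ and qₖ = aₖqₖ₋₁ + qₖ₋₂:
  k=0: a=6, p=6, q=1
  k=1: a=1, p=7, q=1
  k=2: a=3, p=27, q=4
  k=3: a=3, p=88, q=13
  k=4: a=9, p=819, q=121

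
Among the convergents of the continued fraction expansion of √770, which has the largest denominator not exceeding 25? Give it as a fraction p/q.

√770 = [27; 1, 2, 1, 54, …] (period length 4).
Convergents:
  p_0/q_0 = 27/1
  p_1/q_1 = 28/1
  p_2/q_2 = 83/3
  p_3/q_3 = 111/4
  p_4/q_4 = 6077/219
q_3 = 4 ≤ 25 < 219 = q_4, so the answer is 111/4.

111/4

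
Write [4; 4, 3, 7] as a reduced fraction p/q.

402/95

Fold from the inside: start with 7/1.
  3 + 1/7 = 22/7
  4 + 7/22 = 95/22
  4 + 22/95 = 402/95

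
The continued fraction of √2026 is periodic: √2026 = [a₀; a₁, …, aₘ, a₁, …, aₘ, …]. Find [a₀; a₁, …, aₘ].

a₀ = ⌊√2026⌋ = 45.
With m₀=0, d₀=1 and mₖ₊₁ = dₖaₖ − mₖ, dₖ₊₁ = (n − mₖ₊₁²)/dₖ, aₖ₊₁ = ⌊(a₀+mₖ₊₁)/dₖ₊₁⌋:
  k=1: m=45, d=1, a=90
d=1 and a=2a₀=90 at k=1, so the next step gives (m, d) = (45, 1) again — its k=1 value — and the period has length 1.

[45; 90]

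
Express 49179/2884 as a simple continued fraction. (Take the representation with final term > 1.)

[17; 19, 10, 15]

49179 = 17*2884 + 151
2884 = 19*151 + 15
151 = 10*15 + 1
15 = 15*1 + 0  (stop)
So 49179/2884 = [17; 19, 10, 15].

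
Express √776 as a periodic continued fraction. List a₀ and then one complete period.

a₀ = ⌊√776⌋ = 27.

[27; 1, 5, 1, 54]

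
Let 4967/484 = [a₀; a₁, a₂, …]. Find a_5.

4967 = 10·484 + 127   →  a_0 = 10
484 = 3·127 + 103   →  a_1 = 3
127 = 1·103 + 24   →  a_2 = 1
103 = 4·24 + 7   →  a_3 = 4
24 = 3·7 + 3   →  a_4 = 3
7 = 2·3 + 1   →  a_5 = 2

2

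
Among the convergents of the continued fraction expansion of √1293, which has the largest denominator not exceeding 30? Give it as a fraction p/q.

√1293 = [35; 1, 22, 1, 70, …] (period length 4).
Convergents:
  p_0/q_0 = 35/1
  p_1/q_1 = 36/1
  p_2/q_2 = 827/23
  p_3/q_3 = 863/24
  p_4/q_4 = 61237/1703
q_3 = 24 ≤ 30 < 1703 = q_4, so the answer is 863/24.

863/24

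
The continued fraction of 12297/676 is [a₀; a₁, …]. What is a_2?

12297 = 18·676 + 129   →  a_0 = 18
676 = 5·129 + 31   →  a_1 = 5
129 = 4·31 + 5   →  a_2 = 4

4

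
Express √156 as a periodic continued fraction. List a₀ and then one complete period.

a₀ = ⌊√156⌋ = 12.
With m₀=0, d₀=1 and mₖ₊₁ = dₖaₖ − mₖ, dₖ₊₁ = (n − mₖ₊₁²)/dₖ, aₖ₊₁ = ⌊(a₀+mₖ₊₁)/dₖ₊₁⌋:
  k=1: m=12, d=12, a=2
  k=2: m=12, d=1, a=24
d=1 and a=2a₀=24 at k=2, so the next step gives (m, d) = (12, 12) again — its k=1 value — and the period has length 2.

[12; 2, 24]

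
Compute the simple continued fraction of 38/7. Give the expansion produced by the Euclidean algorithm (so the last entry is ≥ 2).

38 = 5*7 + 3
7 = 2*3 + 1
3 = 3*1 + 0  (stop)
So 38/7 = [5; 2, 3].

[5; 2, 3]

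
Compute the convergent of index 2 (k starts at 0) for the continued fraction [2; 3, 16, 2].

114/49

Using pₖ = aₖpₖ₋₁ + pₖ₋₂, qₖ = aₖqₖ₋₁ + qₖ₋₂ (with p₋₁=1, p₋₂=0, q₋₁=0, q₋₂=1):
  k=0: a=2, p=2, q=1
  k=1: a=3, p=7, q=3
  k=2: a=16, p=114, q=49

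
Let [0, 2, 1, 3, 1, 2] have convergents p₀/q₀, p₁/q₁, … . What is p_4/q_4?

Using pₖ = aₖpₖ₋₁ + pₖ₋₂, qₖ = aₖqₖ₋₁ + qₖ₋₂ (with p₋₁=1, p₋₂=0, q₋₁=0, q₋₂=1):
  k=0: a=0, p=0, q=1
  k=1: a=2, p=1, q=2
  k=2: a=1, p=1, q=3
  k=3: a=3, p=4, q=11
  k=4: a=1, p=5, q=14

5/14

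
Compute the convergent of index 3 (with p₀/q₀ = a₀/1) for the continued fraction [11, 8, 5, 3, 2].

Using pₖ = aₖpₖ₋₁ + pₖ₋₂, qₖ = aₖqₖ₋₁ + qₖ₋₂ (with p₋₁=1, p₋₂=0, q₋₁=0, q₋₂=1):
  k=0: a=11, p=11, q=1
  k=1: a=8, p=89, q=8
  k=2: a=5, p=456, q=41
  k=3: a=3, p=1457, q=131

1457/131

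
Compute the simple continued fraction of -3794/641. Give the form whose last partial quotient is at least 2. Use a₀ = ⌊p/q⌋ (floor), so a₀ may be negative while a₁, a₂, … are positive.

[-6; 12, 3, 17]

-3794 = -6×641 + 52
641 = 12×52 + 17
52 = 3×17 + 1
17 = 17×1 + 0  (stop)
So -3794/641 = [-6; 12, 3, 17].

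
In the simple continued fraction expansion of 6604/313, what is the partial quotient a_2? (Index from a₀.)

6604 = 21·313 + 31   →  a_0 = 21
313 = 10·31 + 3   →  a_1 = 10
31 = 10·3 + 1   →  a_2 = 10

10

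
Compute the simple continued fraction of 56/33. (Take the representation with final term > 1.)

[1; 1, 2, 3, 3]

56 = 1×33 + 23
33 = 1×23 + 10
23 = 2×10 + 3
10 = 3×3 + 1
3 = 3×1 + 0  (stop)
So 56/33 = [1; 1, 2, 3, 3].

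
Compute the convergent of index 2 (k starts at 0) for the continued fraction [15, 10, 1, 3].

Using pₖ = aₖpₖ₋₁ + pₖ₋₂, qₖ = aₖqₖ₋₁ + qₖ₋₂ (with p₋₁=1, p₋₂=0, q₋₁=0, q₋₂=1):
  k=0: a=15, p=15, q=1
  k=1: a=10, p=151, q=10
  k=2: a=1, p=166, q=11

166/11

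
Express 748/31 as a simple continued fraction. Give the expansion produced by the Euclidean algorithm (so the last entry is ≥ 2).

[24; 7, 1, 3]

748 = 24×31 + 4
31 = 7×4 + 3
4 = 1×3 + 1
3 = 3×1 + 0  (stop)
So 748/31 = [24; 7, 1, 3].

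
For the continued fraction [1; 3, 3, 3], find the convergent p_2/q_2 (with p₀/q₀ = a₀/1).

13/10

Using pₖ = aₖpₖ₋₁ + pₖ₋₂, qₖ = aₖqₖ₋₁ + qₖ₋₂ (with p₋₁=1, p₋₂=0, q₋₁=0, q₋₂=1):
  k=0: a=1, p=1, q=1
  k=1: a=3, p=4, q=3
  k=2: a=3, p=13, q=10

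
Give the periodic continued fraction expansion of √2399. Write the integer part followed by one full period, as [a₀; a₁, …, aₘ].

a₀ = ⌊√2399⌋ = 48.
With m₀=0, d₀=1 and mₖ₊₁ = dₖaₖ − mₖ, dₖ₊₁ = (n − mₖ₊₁²)/dₖ, aₖ₊₁ = ⌊(a₀+mₖ₊₁)/dₖ₊₁⌋:
  k=1: m=48, d=95, a=1
  k=2: m=47, d=2, a=47
  k=3: m=47, d=95, a=1
  k=4: m=48, d=1, a=96
d=1 and a=2a₀=96 at k=4, so the next step gives (m, d) = (48, 95) again — its k=1 value — and the period has length 4.

[48; 1, 47, 1, 96]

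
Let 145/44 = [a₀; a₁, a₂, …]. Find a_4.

145 = 3·44 + 13   →  a_0 = 3
44 = 3·13 + 5   →  a_1 = 3
13 = 2·5 + 3   →  a_2 = 2
5 = 1·3 + 2   →  a_3 = 1
3 = 1·2 + 1   →  a_4 = 1

1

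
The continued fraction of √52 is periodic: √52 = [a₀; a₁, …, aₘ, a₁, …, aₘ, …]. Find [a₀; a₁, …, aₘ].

a₀ = ⌊√52⌋ = 7.
With m₀=0, d₀=1 and mₖ₊₁ = dₖaₖ − mₖ, dₖ₊₁ = (n − mₖ₊₁²)/dₖ, aₖ₊₁ = ⌊(a₀+mₖ₊₁)/dₖ₊₁⌋:
  k=1: m=7, d=3, a=4
  k=2: m=5, d=9, a=1
  k=3: m=4, d=4, a=2
  k=4: m=4, d=9, a=1
  k=5: m=5, d=3, a=4
  k=6: m=7, d=1, a=14
d=1 and a=2a₀=14 at k=6, so the next step gives (m, d) = (7, 3) again — its k=1 value — and the period has length 6.

[7; 4, 1, 2, 1, 4, 14]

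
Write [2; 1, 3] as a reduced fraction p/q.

Fold from the inside: start with 3/1.
  1 + 1/3 = 4/3
  2 + 3/4 = 11/4

11/4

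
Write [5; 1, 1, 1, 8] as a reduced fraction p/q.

147/26

Fold from the inside: start with 8/1.
  1 + 1/8 = 9/8
  1 + 8/9 = 17/9
  1 + 9/17 = 26/17
  5 + 17/26 = 147/26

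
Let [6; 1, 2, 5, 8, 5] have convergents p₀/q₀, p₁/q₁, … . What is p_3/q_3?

107/16

Using pₖ = aₖpₖ₋₁ + pₖ₋₂, qₖ = aₖqₖ₋₁ + qₖ₋₂ (with p₋₁=1, p₋₂=0, q₋₁=0, q₋₂=1):
  k=0: a=6, p=6, q=1
  k=1: a=1, p=7, q=1
  k=2: a=2, p=20, q=3
  k=3: a=5, p=107, q=16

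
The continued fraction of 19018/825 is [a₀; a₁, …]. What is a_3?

19018 = 23·825 + 43   →  a_0 = 23
825 = 19·43 + 8   →  a_1 = 19
43 = 5·8 + 3   →  a_2 = 5
8 = 2·3 + 2   →  a_3 = 2

2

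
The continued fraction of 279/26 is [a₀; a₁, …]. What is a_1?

1

279 = 10·26 + 19   →  a_0 = 10
26 = 1·19 + 7   →  a_1 = 1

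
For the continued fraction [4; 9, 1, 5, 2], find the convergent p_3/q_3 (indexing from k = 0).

242/59

Using pₖ = aₖpₖ₋₁ + pₖ₋₂, qₖ = aₖqₖ₋₁ + qₖ₋₂ (with p₋₁=1, p₋₂=0, q₋₁=0, q₋₂=1):
  k=0: a=4, p=4, q=1
  k=1: a=9, p=37, q=9
  k=2: a=1, p=41, q=10
  k=3: a=5, p=242, q=59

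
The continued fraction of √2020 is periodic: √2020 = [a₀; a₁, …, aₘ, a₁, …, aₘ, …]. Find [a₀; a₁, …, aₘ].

a₀ = ⌊√2020⌋ = 44.
With m₀=0, d₀=1 and mₖ₊₁ = dₖaₖ − mₖ, dₖ₊₁ = (n − mₖ₊₁²)/dₖ, aₖ₊₁ = ⌊(a₀+mₖ₊₁)/dₖ₊₁⌋:
  k=1: m=44, d=84, a=1
  k=2: m=40, d=5, a=16
  k=3: m=40, d=84, a=1
  k=4: m=44, d=1, a=88
d=1 and a=2a₀=88 at k=4, so the next step gives (m, d) = (44, 84) again — its k=1 value — and the period has length 4.

[44; 1, 16, 1, 88]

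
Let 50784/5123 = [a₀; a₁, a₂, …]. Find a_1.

50784 = 9·5123 + 4677   →  a_0 = 9
5123 = 1·4677 + 446   →  a_1 = 1

1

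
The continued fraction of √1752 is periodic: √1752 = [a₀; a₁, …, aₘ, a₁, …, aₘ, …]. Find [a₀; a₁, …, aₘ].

[41; 1, 5, 1, 82]

a₀ = ⌊√1752⌋ = 41.
With m₀=0, d₀=1 and mₖ₊₁ = dₖaₖ − mₖ, dₖ₊₁ = (n − mₖ₊₁²)/dₖ, aₖ₊₁ = ⌊(a₀+mₖ₊₁)/dₖ₊₁⌋:
  k=1: m=41, d=71, a=1
  k=2: m=30, d=12, a=5
  k=3: m=30, d=71, a=1
  k=4: m=41, d=1, a=82
d=1 and a=2a₀=82 at k=4, so the next step gives (m, d) = (41, 71) again — its k=1 value — and the period has length 4.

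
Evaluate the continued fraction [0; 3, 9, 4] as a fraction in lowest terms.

Using pₖ = aₖpₖ₋₁ + pₖ₋₂ and qₖ = aₖqₖ₋₁ + qₖ₋₂:
  k=0: a=0, p=0, q=1
  k=1: a=3, p=1, q=3
  k=2: a=9, p=9, q=28
  k=3: a=4, p=37, q=115

37/115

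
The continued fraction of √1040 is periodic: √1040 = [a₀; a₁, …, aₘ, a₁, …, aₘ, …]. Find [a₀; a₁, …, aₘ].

[32; 4, 64]

a₀ = ⌊√1040⌋ = 32.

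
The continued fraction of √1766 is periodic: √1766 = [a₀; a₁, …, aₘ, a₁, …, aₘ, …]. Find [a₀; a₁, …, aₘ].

a₀ = ⌊√1766⌋ = 42.
With m₀=0, d₀=1 and mₖ₊₁ = dₖaₖ − mₖ, dₖ₊₁ = (n − mₖ₊₁²)/dₖ, aₖ₊₁ = ⌊(a₀+mₖ₊₁)/dₖ₊₁⌋:
  k=1: m=42, d=2, a=42
  k=2: m=42, d=1, a=84
d=1 and a=2a₀=84 at k=2, so the next step gives (m, d) = (42, 2) again — its k=1 value — and the period has length 2.

[42; 42, 84]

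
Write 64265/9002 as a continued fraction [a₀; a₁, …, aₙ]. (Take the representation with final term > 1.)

[7; 7, 5, 9, 2, 2, 1, 3]

64265 = 7×9002 + 1251
9002 = 7×1251 + 245
1251 = 5×245 + 26
245 = 9×26 + 11
26 = 2×11 + 4
11 = 2×4 + 3
4 = 1×3 + 1
3 = 3×1 + 0  (stop)
So 64265/9002 = [7; 7, 5, 9, 2, 2, 1, 3].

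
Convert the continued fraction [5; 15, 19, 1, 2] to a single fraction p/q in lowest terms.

Fold from the inside: start with 2/1.
  1 + 1/2 = 3/2
  19 + 2/3 = 59/3
  15 + 3/59 = 888/59
  5 + 59/888 = 4499/888

4499/888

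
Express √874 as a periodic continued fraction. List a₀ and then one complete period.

[29; 1, 1, 3, 2, 3, 1, 1, 58]

a₀ = ⌊√874⌋ = 29.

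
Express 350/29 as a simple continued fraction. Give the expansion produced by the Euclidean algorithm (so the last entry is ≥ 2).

350 = 12·29 + 2
29 = 14·2 + 1
2 = 2·1 + 0  (stop)
So 350/29 = [12; 14, 2].

[12; 14, 2]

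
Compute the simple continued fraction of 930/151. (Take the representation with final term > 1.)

930 = 6*151 + 24
151 = 6*24 + 7
24 = 3*7 + 3
7 = 2*3 + 1
3 = 3*1 + 0  (stop)
So 930/151 = [6; 6, 3, 2, 3].

[6; 6, 3, 2, 3]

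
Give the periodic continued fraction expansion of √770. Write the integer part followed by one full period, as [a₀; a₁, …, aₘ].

[27; 1, 2, 1, 54]

a₀ = ⌊√770⌋ = 27.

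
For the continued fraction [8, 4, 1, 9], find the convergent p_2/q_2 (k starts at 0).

Using pₖ = aₖpₖ₋₁ + pₖ₋₂, qₖ = aₖqₖ₋₁ + qₖ₋₂ (with p₋₁=1, p₋₂=0, q₋₁=0, q₋₂=1):
  k=0: a=8, p=8, q=1
  k=1: a=4, p=33, q=4
  k=2: a=1, p=41, q=5

41/5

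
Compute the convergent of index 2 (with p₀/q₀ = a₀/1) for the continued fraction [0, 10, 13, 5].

Using pₖ = aₖpₖ₋₁ + pₖ₋₂, qₖ = aₖqₖ₋₁ + qₖ₋₂ (with p₋₁=1, p₋₂=0, q₋₁=0, q₋₂=1):
  k=0: a=0, p=0, q=1
  k=1: a=10, p=1, q=10
  k=2: a=13, p=13, q=131

13/131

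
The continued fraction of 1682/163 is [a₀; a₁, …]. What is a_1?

1682 = 10·163 + 52   →  a_0 = 10
163 = 3·52 + 7   →  a_1 = 3

3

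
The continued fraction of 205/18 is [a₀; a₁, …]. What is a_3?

1

205 = 11·18 + 7   →  a_0 = 11
18 = 2·7 + 4   →  a_1 = 2
7 = 1·4 + 3   →  a_2 = 1
4 = 1·3 + 1   →  a_3 = 1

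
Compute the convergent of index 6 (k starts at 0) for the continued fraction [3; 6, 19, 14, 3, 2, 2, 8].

Using pₖ = aₖpₖ₋₁ + pₖ₋₂, qₖ = aₖqₖ₋₁ + qₖ₋₂ (with p₋₁=1, p₋₂=0, q₋₁=0, q₋₂=1):
  k=0: a=3, p=3, q=1
  k=1: a=6, p=19, q=6
  k=2: a=19, p=364, q=115
  k=3: a=14, p=5115, q=1616
  k=4: a=3, p=15709, q=4963
  k=5: a=2, p=36533, q=11542
  k=6: a=2, p=88775, q=28047

88775/28047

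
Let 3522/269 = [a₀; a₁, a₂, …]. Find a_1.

3522 = 13·269 + 25   →  a_0 = 13
269 = 10·25 + 19   →  a_1 = 10

10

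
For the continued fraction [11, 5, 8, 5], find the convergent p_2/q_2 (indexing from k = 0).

459/41

Using pₖ = aₖpₖ₋₁ + pₖ₋₂, qₖ = aₖqₖ₋₁ + qₖ₋₂ (with p₋₁=1, p₋₂=0, q₋₁=0, q₋₂=1):
  k=0: a=11, p=11, q=1
  k=1: a=5, p=56, q=5
  k=2: a=8, p=459, q=41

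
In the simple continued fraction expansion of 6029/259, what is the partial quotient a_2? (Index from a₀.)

1

6029 = 23·259 + 72   →  a_0 = 23
259 = 3·72 + 43   →  a_1 = 3
72 = 1·43 + 29   →  a_2 = 1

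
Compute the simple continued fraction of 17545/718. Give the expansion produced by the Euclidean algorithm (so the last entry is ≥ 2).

[24; 2, 3, 2, 2, 18]

17545 = 24×718 + 313
718 = 2×313 + 92
313 = 3×92 + 37
92 = 2×37 + 18
37 = 2×18 + 1
18 = 18×1 + 0  (stop)
So 17545/718 = [24; 2, 3, 2, 2, 18].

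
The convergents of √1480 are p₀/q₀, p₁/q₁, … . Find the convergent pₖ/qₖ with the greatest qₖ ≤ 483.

√1480 = [38; 2, 8, 19, 8, 2, 76, …] (period length 6).
Convergents:
  p_0/q_0 = 38/1
  p_1/q_1 = 77/2
  p_2/q_2 = 654/17
  p_3/q_3 = 12503/325
  p_4/q_4 = 100678/2617
q_3 = 325 ≤ 483 < 2617 = q_4, so the answer is 12503/325.

12503/325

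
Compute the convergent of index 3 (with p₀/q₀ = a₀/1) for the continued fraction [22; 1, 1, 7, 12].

Using pₖ = aₖpₖ₋₁ + pₖ₋₂, qₖ = aₖqₖ₋₁ + qₖ₋₂ (with p₋₁=1, p₋₂=0, q₋₁=0, q₋₂=1):
  k=0: a=22, p=22, q=1
  k=1: a=1, p=23, q=1
  k=2: a=1, p=45, q=2
  k=3: a=7, p=338, q=15

338/15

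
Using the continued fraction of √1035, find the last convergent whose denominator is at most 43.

1126/35

√1035 = [32; 5, 1, 5, 64, …] (period length 4).
Convergents:
  p_0/q_0 = 32/1
  p_1/q_1 = 161/5
  p_2/q_2 = 193/6
  p_3/q_3 = 1126/35
  p_4/q_4 = 72257/2246
q_3 = 35 ≤ 43 < 2246 = q_4, so the answer is 1126/35.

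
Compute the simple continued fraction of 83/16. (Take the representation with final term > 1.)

83 = 5·16 + 3
16 = 5·3 + 1
3 = 3·1 + 0  (stop)
So 83/16 = [5; 5, 3].

[5; 5, 3]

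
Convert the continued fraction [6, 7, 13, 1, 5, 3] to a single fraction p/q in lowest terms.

11423/1860

Using pₖ = aₖpₖ₋₁ + pₖ₋₂ and qₖ = aₖqₖ₋₁ + qₖ₋₂:
  k=0: a=6, p=6, q=1
  k=1: a=7, p=43, q=7
  k=2: a=13, p=565, q=92
  k=3: a=1, p=608, q=99
  k=4: a=5, p=3605, q=587
  k=5: a=3, p=11423, q=1860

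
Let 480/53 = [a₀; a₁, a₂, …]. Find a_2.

1

480 = 9·53 + 3   →  a_0 = 9
53 = 17·3 + 2   →  a_1 = 17
3 = 1·2 + 1   →  a_2 = 1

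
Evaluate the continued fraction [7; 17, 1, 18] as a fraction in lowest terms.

Fold from the inside: start with 18/1.
  1 + 1/18 = 19/18
  17 + 18/19 = 341/19
  7 + 19/341 = 2406/341

2406/341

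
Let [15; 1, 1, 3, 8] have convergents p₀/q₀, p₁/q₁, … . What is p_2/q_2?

31/2

Using pₖ = aₖpₖ₋₁ + pₖ₋₂, qₖ = aₖqₖ₋₁ + qₖ₋₂ (with p₋₁=1, p₋₂=0, q₋₁=0, q₋₂=1):
  k=0: a=15, p=15, q=1
  k=1: a=1, p=16, q=1
  k=2: a=1, p=31, q=2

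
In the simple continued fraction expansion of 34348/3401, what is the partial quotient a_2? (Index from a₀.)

34348 = 10·3401 + 338   →  a_0 = 10
3401 = 10·338 + 21   →  a_1 = 10
338 = 16·21 + 2   →  a_2 = 16

16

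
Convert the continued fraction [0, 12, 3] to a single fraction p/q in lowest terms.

Fold from the inside: start with 3/1.
  12 + 1/3 = 37/3
  0 + 3/37 = 3/37

3/37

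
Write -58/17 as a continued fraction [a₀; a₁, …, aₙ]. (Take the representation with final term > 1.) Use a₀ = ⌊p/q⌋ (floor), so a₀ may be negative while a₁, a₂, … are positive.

-58 = -4*17 + 10
17 = 1*10 + 7
10 = 1*7 + 3
7 = 2*3 + 1
3 = 3*1 + 0  (stop)
So -58/17 = [-4; 1, 1, 2, 3].

[-4; 1, 1, 2, 3]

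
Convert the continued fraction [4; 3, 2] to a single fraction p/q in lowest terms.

Using pₖ = aₖpₖ₋₁ + pₖ₋₂ and qₖ = aₖqₖ₋₁ + qₖ₋₂:
  k=0: a=4, p=4, q=1
  k=1: a=3, p=13, q=3
  k=2: a=2, p=30, q=7

30/7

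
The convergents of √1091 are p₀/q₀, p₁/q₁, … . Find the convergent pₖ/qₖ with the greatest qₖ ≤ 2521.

√1091 = [33; 33, 66, …] (period length 2).
Convergents:
  p_0/q_0 = 33/1
  p_1/q_1 = 1090/33
  p_2/q_2 = 71973/2179
  p_3/q_3 = 2376199/71940
q_2 = 2179 ≤ 2521 < 71940 = q_3, so the answer is 71973/2179.

71973/2179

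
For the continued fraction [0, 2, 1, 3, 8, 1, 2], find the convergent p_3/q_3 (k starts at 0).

4/11

Using pₖ = aₖpₖ₋₁ + pₖ₋₂, qₖ = aₖqₖ₋₁ + qₖ₋₂ (with p₋₁=1, p₋₂=0, q₋₁=0, q₋₂=1):
  k=0: a=0, p=0, q=1
  k=1: a=2, p=1, q=2
  k=2: a=1, p=1, q=3
  k=3: a=3, p=4, q=11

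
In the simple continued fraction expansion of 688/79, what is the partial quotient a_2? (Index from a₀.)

2

688 = 8·79 + 56   →  a_0 = 8
79 = 1·56 + 23   →  a_1 = 1
56 = 2·23 + 10   →  a_2 = 2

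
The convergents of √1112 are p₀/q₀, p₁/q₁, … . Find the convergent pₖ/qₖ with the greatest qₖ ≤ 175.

2501/75

√1112 = [33; 2, 1, 7, 1, 2, 66, …] (period length 6).
Convergents:
  p_0/q_0 = 33/1
  p_1/q_1 = 67/2
  p_2/q_2 = 100/3
  p_3/q_3 = 767/23
  p_4/q_4 = 867/26
  p_5/q_5 = 2501/75
  p_6/q_6 = 165933/4976
q_5 = 75 ≤ 175 < 4976 = q_6, so the answer is 2501/75.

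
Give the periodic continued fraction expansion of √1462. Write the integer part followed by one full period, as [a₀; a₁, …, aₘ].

a₀ = ⌊√1462⌋ = 38.
With m₀=0, d₀=1 and mₖ₊₁ = dₖaₖ − mₖ, dₖ₊₁ = (n − mₖ₊₁²)/dₖ, aₖ₊₁ = ⌊(a₀+mₖ₊₁)/dₖ₊₁⌋:
  k=1: m=38, d=18, a=4
  k=2: m=34, d=17, a=4
  k=3: m=34, d=18, a=4
  k=4: m=38, d=1, a=76
d=1 and a=2a₀=76 at k=4, so the next step gives (m, d) = (38, 18) again — its k=1 value — and the period has length 4.

[38; 4, 4, 4, 76]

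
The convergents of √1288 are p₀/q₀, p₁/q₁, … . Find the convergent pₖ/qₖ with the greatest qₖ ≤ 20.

√1288 = [35; 1, 7, 1, 70, …] (period length 4).
Convergents:
  p_0/q_0 = 35/1
  p_1/q_1 = 36/1
  p_2/q_2 = 287/8
  p_3/q_3 = 323/9
  p_4/q_4 = 22897/638
q_3 = 9 ≤ 20 < 638 = q_4, so the answer is 323/9.

323/9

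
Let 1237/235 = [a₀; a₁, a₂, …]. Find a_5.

3

1237 = 5·235 + 62   →  a_0 = 5
235 = 3·62 + 49   →  a_1 = 3
62 = 1·49 + 13   →  a_2 = 1
49 = 3·13 + 10   →  a_3 = 3
13 = 1·10 + 3   →  a_4 = 1
10 = 3·3 + 1   →  a_5 = 3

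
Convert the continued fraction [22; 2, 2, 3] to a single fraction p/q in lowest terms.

Using pₖ = aₖpₖ₋₁ + pₖ₋₂ and qₖ = aₖqₖ₋₁ + qₖ₋₂:
  k=0: a=22, p=22, q=1
  k=1: a=2, p=45, q=2
  k=2: a=2, p=112, q=5
  k=3: a=3, p=381, q=17

381/17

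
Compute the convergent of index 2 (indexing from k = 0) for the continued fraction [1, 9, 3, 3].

Using pₖ = aₖpₖ₋₁ + pₖ₋₂, qₖ = aₖqₖ₋₁ + qₖ₋₂ (with p₋₁=1, p₋₂=0, q₋₁=0, q₋₂=1):
  k=0: a=1, p=1, q=1
  k=1: a=9, p=10, q=9
  k=2: a=3, p=31, q=28

31/28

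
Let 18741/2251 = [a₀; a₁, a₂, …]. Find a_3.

10

18741 = 8·2251 + 733   →  a_0 = 8
2251 = 3·733 + 52   →  a_1 = 3
733 = 14·52 + 5   →  a_2 = 14
52 = 10·5 + 2   →  a_3 = 10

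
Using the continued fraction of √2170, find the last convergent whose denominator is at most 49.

559/12

√2170 = [46; 1, 1, 2, 1, 1, 92, …] (period length 6).
Convergents:
  p_0/q_0 = 46/1
  p_1/q_1 = 47/1
  p_2/q_2 = 93/2
  p_3/q_3 = 233/5
  p_4/q_4 = 326/7
  p_5/q_5 = 559/12
  p_6/q_6 = 51754/1111
q_5 = 12 ≤ 49 < 1111 = q_6, so the answer is 559/12.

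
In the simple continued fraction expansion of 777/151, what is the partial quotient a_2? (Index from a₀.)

777 = 5·151 + 22   →  a_0 = 5
151 = 6·22 + 19   →  a_1 = 6
22 = 1·19 + 3   →  a_2 = 1

1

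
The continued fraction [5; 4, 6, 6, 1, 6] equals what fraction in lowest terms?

6435/1228

Using pₖ = aₖpₖ₋₁ + pₖ₋₂ and qₖ = aₖqₖ₋₁ + qₖ₋₂:
  k=0: a=5, p=5, q=1
  k=1: a=4, p=21, q=4
  k=2: a=6, p=131, q=25
  k=3: a=6, p=807, q=154
  k=4: a=1, p=938, q=179
  k=5: a=6, p=6435, q=1228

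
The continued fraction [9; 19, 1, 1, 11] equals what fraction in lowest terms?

4064/449

Using pₖ = aₖpₖ₋₁ + pₖ₋₂ and qₖ = aₖqₖ₋₁ + qₖ₋₂:
  k=0: a=9, p=9, q=1
  k=1: a=19, p=172, q=19
  k=2: a=1, p=181, q=20
  k=3: a=1, p=353, q=39
  k=4: a=11, p=4064, q=449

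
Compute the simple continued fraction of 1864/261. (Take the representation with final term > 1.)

[7; 7, 18, 2]

1864 = 7·261 + 37
261 = 7·37 + 2
37 = 18·2 + 1
2 = 2·1 + 0  (stop)
So 1864/261 = [7; 7, 18, 2].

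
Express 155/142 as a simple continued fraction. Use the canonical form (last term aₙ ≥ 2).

[1; 10, 1, 12]

155 = 1*142 + 13
142 = 10*13 + 12
13 = 1*12 + 1
12 = 12*1 + 0  (stop)
So 155/142 = [1; 10, 1, 12].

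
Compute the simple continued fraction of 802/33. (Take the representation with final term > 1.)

[24; 3, 3, 3]

802 = 24×33 + 10
33 = 3×10 + 3
10 = 3×3 + 1
3 = 3×1 + 0  (stop)
So 802/33 = [24; 3, 3, 3].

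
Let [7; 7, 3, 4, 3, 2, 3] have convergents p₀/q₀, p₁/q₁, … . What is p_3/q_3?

Using pₖ = aₖpₖ₋₁ + pₖ₋₂, qₖ = aₖqₖ₋₁ + qₖ₋₂ (with p₋₁=1, p₋₂=0, q₋₁=0, q₋₂=1):
  k=0: a=7, p=7, q=1
  k=1: a=7, p=50, q=7
  k=2: a=3, p=157, q=22
  k=3: a=4, p=678, q=95

678/95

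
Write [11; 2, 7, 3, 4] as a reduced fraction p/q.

Using pₖ = aₖpₖ₋₁ + pₖ₋₂ and qₖ = aₖqₖ₋₁ + qₖ₋₂:
  k=0: a=11, p=11, q=1
  k=1: a=2, p=23, q=2
  k=2: a=7, p=172, q=15
  k=3: a=3, p=539, q=47
  k=4: a=4, p=2328, q=203

2328/203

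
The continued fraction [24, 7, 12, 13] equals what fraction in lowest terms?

Fold from the inside: start with 13/1.
  12 + 1/13 = 157/13
  7 + 13/157 = 1112/157
  24 + 157/1112 = 26845/1112

26845/1112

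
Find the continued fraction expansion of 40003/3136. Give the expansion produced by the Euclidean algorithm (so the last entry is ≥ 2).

40003 = 12*3136 + 2371
3136 = 1*2371 + 765
2371 = 3*765 + 76
765 = 10*76 + 5
76 = 15*5 + 1
5 = 5*1 + 0  (stop)
So 40003/3136 = [12; 1, 3, 10, 15, 5].

[12; 1, 3, 10, 15, 5]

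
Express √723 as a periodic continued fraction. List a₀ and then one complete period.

[26; 1, 7, 1, 52]

a₀ = ⌊√723⌋ = 26.
With m₀=0, d₀=1 and mₖ₊₁ = dₖaₖ − mₖ, dₖ₊₁ = (n − mₖ₊₁²)/dₖ, aₖ₊₁ = ⌊(a₀+mₖ₊₁)/dₖ₊₁⌋:
  k=1: m=26, d=47, a=1
  k=2: m=21, d=6, a=7
  k=3: m=21, d=47, a=1
  k=4: m=26, d=1, a=52
d=1 and a=2a₀=52 at k=4, so the next step gives (m, d) = (26, 47) again — its k=1 value — and the period has length 4.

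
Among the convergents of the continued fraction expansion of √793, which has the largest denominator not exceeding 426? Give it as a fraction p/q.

4393/156

√793 = [28; 6, 4, 6, 56, …] (period length 4).
Convergents:
  p_0/q_0 = 28/1
  p_1/q_1 = 169/6
  p_2/q_2 = 704/25
  p_3/q_3 = 4393/156
  p_4/q_4 = 246712/8761
q_3 = 156 ≤ 426 < 8761 = q_4, so the answer is 4393/156.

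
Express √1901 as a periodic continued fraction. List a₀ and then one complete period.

[43; 1, 1, 1, 1, 86]

a₀ = ⌊√1901⌋ = 43.
With m₀=0, d₀=1 and mₖ₊₁ = dₖaₖ − mₖ, dₖ₊₁ = (n − mₖ₊₁²)/dₖ, aₖ₊₁ = ⌊(a₀+mₖ₊₁)/dₖ₊₁⌋:
  k=1: m=43, d=52, a=1
  k=2: m=9, d=35, a=1
  k=3: m=26, d=35, a=1
  k=4: m=9, d=52, a=1
  k=5: m=43, d=1, a=86
d=1 and a=2a₀=86 at k=5, so the next step gives (m, d) = (43, 52) again — its k=1 value — and the period has length 5.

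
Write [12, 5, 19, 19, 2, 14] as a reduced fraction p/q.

Fold from the inside: start with 14/1.
  2 + 1/14 = 29/14
  19 + 14/29 = 565/29
  19 + 29/565 = 10764/565
  5 + 565/10764 = 54385/10764
  12 + 10764/54385 = 663384/54385

663384/54385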